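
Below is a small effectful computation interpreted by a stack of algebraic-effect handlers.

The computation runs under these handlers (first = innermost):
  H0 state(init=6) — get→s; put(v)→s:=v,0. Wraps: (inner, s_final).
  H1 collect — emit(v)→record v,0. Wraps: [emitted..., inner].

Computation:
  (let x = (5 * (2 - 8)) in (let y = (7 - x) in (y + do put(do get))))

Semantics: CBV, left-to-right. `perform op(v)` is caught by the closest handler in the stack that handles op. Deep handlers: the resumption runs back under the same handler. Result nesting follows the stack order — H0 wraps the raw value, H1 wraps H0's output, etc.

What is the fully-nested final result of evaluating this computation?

Answer: [(37, 6)]

Evaluation trace:
get @ H0 ⇒ 6
put(6) @ H0 ⇒ s:=6
H0 returns (37, 6)
H1 returns [(37, 6)]
= [(37, 6)]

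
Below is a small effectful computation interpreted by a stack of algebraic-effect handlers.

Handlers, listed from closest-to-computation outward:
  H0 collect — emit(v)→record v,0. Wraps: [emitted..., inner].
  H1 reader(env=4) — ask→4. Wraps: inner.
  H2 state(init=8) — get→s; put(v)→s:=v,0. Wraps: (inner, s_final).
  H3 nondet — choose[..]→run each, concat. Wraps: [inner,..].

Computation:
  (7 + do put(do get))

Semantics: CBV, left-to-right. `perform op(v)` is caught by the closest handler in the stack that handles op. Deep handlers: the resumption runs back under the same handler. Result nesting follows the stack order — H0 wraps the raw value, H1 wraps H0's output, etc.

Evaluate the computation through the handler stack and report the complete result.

Working:
get @ H2 ⇒ 8
put(8) @ H2 ⇒ s:=8
H0 returns [7]
H1 returns [7]
H2 returns ([7], 8)
H3 returns [([7], 8)]
= [([7], 8)]

Answer: [([7], 8)]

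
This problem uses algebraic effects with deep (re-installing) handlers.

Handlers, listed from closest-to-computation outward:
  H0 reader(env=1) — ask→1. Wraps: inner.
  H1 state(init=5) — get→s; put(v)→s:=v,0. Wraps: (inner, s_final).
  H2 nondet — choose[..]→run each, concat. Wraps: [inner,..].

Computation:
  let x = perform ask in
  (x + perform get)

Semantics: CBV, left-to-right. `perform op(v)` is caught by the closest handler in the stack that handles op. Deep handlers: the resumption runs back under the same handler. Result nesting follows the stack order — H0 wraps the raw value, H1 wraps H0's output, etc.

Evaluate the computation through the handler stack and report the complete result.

Answer: [(6, 5)]

Evaluation trace:
ask @ H0 ⇒ 1
get @ H1 ⇒ 5
H0 returns 6
H1 returns (6, 5)
H2 returns [(6, 5)]
= [(6, 5)]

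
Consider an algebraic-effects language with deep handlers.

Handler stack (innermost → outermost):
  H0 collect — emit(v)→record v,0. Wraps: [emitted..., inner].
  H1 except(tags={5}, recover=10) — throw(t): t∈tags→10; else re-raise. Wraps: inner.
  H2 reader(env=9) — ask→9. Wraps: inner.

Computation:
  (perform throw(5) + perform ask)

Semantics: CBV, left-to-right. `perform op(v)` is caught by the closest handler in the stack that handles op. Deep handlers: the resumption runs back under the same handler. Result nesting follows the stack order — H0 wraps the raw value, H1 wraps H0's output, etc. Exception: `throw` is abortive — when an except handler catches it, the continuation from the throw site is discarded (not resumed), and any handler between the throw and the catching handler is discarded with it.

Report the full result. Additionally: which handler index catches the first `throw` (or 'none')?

Evaluation trace:
throw(5) @ H1 caught ⇒ 10
H2 returns 10
= 10

Answer: 10 ; first throw caught by: H1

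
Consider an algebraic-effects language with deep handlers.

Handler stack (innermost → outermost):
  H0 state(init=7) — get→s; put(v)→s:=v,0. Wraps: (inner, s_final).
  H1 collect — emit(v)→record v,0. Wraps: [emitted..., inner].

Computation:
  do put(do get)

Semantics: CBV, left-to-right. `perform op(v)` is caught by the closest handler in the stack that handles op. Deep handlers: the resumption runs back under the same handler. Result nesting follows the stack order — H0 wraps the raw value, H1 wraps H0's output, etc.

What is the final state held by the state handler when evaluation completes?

Answer: 7

Evaluation trace:
get @ H0 ⇒ 7
put(7) @ H0 ⇒ s:=7
H0 returns (0, 7)
H1 returns [(0, 7)]
= [(0, 7)]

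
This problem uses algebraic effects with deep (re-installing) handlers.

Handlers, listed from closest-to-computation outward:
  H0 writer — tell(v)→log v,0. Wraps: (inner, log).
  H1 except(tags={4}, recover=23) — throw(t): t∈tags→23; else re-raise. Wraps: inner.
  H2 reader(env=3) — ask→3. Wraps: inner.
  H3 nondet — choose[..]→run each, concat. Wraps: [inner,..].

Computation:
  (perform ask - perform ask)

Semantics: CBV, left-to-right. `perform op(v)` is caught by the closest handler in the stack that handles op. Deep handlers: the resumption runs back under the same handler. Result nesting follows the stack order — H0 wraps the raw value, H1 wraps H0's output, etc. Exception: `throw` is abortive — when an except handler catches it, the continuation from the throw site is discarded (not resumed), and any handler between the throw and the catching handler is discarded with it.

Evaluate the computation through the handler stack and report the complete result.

Answer: [(0, ())]

Working:
ask @ H2 ⇒ 3
ask @ H2 ⇒ 3
H0 returns (0, ())
H1 returns (0, ())
H2 returns (0, ())
H3 returns [(0, ())]
= [(0, ())]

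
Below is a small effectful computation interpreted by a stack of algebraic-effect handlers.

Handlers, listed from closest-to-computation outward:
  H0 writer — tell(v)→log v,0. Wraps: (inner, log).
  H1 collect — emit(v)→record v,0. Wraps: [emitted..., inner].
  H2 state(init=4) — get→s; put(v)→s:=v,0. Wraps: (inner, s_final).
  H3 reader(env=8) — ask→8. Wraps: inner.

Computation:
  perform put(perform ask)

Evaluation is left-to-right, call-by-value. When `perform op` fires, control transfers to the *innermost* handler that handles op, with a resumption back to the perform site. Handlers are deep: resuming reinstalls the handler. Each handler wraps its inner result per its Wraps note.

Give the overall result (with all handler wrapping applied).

Answer: ([(0, ())], 8)

Evaluation trace:
ask @ H3 ⇒ 8
put(8) @ H2 ⇒ s:=8
H0 returns (0, ())
H1 returns [(0, ())]
H2 returns ([(0, ())], 8)
H3 returns ([(0, ())], 8)
= ([(0, ())], 8)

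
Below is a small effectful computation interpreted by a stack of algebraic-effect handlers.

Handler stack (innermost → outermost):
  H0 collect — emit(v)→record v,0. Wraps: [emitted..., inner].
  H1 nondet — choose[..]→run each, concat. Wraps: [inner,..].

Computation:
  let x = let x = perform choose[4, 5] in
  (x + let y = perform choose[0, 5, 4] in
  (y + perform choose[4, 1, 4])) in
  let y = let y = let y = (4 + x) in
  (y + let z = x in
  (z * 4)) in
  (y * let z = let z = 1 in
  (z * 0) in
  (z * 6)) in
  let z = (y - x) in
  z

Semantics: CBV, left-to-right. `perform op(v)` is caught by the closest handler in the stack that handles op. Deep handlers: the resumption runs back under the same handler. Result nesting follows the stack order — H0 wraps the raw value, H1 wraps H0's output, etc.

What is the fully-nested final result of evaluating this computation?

Step-by-step:
choose[4, 5] @ H1
  branch[0] choose=4:
    choose[0, 5, 4] @ H1
      branch[0] choose=0:
        choose[4, 1, 4] @ H1
          branch[0] choose=4:
            H0 returns [-8]
            H1 returns [[-8]]
          branch[1] choose=1:
            H0 returns [-5]
            H1 returns [[-5]]
          branch[2] choose=4:
            H0 returns [-8]
            H1 returns [[-8]]
      branch[1] choose=5:
        choose[4, 1, 4] @ H1
          branch[0] choose=4:
            H0 returns [-13]
            H1 returns [[-13]]
          branch[1] choose=1:
            H0 returns [-10]
            H1 returns [[-10]]
          branch[2] choose=4:
            H0 returns [-13]
            H1 returns [[-13]]
      branch[2] choose=4:
        choose[4, 1, 4] @ H1
          branch[0] choose=4:
            H0 returns [-12]
            H1 returns [[-12]]
          branch[1] choose=1:
            H0 returns [-9]
            H1 returns [[-9]]
          branch[2] choose=4:
            H0 returns [-12]
            H1 returns [[-12]]
  branch[1] choose=5:
    choose[0, 5, 4] @ H1
      branch[0] choose=0:
        choose[4, 1, 4] @ H1
          branch[0] choose=4:
            H0 returns [-9]
            H1 returns [[-9]]
          branch[1] choose=1:
            H0 returns [-6]
            H1 returns [[-6]]
          branch[2] choose=4:
            H0 returns [-9]
            H1 returns [[-9]]
      branch[1] choose=5:
        choose[4, 1, 4] @ H1
          branch[0] choose=4:
            H0 returns [-14]
            H1 returns [[-14]]
          branch[1] choose=1:
            H0 returns [-11]
            H1 returns [[-11]]
          branch[2] choose=4:
            H0 returns [-14]
            H1 returns [[-14]]
      branch[2] choose=4:
        choose[4, 1, 4] @ H1
          branch[0] choose=4:
            H0 returns [-13]
            H1 returns [[-13]]
          branch[1] choose=1:
            H0 returns [-10]
            H1 returns [[-10]]
          branch[2] choose=4:
            H0 returns [-13]
            H1 returns [[-13]]
= [[-8], [-5], [-8], [-13], [-10], [-13], [-12], [-9], [-12], [-9], [-6], [-9], [-14], [-11], [-14], [-13], [-10], [-13]]

Answer: [[-8], [-5], [-8], [-13], [-10], [-13], [-12], [-9], [-12], [-9], [-6], [-9], [-14], [-11], [-14], [-13], [-10], [-13]]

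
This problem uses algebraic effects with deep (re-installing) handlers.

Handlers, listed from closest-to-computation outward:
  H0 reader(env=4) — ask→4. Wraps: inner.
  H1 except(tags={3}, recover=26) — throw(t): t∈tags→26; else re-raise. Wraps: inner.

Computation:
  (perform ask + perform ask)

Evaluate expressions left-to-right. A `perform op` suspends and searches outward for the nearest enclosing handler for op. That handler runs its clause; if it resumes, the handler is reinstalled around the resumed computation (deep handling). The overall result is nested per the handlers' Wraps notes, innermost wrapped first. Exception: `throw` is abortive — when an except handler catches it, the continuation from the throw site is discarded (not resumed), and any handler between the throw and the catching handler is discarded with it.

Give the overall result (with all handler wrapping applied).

Evaluation trace:
ask @ H0 ⇒ 4
ask @ H0 ⇒ 4
H0 returns 8
H1 returns 8
= 8

Answer: 8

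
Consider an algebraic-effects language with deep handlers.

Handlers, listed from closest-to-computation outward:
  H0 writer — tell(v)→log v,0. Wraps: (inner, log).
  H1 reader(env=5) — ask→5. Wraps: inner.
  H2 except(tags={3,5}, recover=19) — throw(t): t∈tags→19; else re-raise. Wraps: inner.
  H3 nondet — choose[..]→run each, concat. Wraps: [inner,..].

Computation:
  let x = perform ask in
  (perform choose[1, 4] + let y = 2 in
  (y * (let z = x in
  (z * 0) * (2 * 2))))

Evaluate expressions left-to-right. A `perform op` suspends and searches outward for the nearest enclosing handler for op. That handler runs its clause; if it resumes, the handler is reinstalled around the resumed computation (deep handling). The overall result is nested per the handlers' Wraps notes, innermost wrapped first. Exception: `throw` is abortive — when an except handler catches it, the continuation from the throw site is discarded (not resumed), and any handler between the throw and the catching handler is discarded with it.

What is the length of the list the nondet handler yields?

Answer: 2

Step-by-step:
ask @ H1 ⇒ 5
choose[1, 4] @ H3
  branch[0] choose=1:
    H0 returns (1, ())
    H1 returns (1, ())
    H2 returns (1, ())
    H3 returns [(1, ())]
  branch[1] choose=4:
    H0 returns (4, ())
    H1 returns (4, ())
    H2 returns (4, ())
    H3 returns [(4, ())]
= [(1, ()), (4, ())]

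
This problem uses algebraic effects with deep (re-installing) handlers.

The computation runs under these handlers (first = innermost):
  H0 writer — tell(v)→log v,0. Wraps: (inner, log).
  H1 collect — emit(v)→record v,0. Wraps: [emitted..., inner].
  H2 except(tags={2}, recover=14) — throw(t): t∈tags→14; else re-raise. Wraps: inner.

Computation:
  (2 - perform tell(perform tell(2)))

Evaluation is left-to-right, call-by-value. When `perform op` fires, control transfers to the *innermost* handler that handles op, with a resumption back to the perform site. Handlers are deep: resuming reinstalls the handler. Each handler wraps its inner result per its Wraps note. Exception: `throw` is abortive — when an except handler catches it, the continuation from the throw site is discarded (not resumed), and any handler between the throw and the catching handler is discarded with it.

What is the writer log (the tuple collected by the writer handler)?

Evaluation trace:
tell(2) @ H0 ⇒ log+=2
tell(0) @ H0 ⇒ log+=0
H0 returns (2, (2, 0))
H1 returns [(2, (2, 0))]
H2 returns [(2, (2, 0))]
= [(2, (2, 0))]

Answer: (2, 0)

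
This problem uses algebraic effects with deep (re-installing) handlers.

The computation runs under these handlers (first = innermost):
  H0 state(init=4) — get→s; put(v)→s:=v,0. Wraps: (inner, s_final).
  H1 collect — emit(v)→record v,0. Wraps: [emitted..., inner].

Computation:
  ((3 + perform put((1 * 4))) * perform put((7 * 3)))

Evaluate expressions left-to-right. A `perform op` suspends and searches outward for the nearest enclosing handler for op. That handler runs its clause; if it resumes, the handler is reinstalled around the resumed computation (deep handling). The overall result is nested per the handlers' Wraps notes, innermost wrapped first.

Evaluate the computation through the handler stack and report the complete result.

Working:
put(4) @ H0 ⇒ s:=4
put(21) @ H0 ⇒ s:=21
H0 returns (0, 21)
H1 returns [(0, 21)]
= [(0, 21)]

Answer: [(0, 21)]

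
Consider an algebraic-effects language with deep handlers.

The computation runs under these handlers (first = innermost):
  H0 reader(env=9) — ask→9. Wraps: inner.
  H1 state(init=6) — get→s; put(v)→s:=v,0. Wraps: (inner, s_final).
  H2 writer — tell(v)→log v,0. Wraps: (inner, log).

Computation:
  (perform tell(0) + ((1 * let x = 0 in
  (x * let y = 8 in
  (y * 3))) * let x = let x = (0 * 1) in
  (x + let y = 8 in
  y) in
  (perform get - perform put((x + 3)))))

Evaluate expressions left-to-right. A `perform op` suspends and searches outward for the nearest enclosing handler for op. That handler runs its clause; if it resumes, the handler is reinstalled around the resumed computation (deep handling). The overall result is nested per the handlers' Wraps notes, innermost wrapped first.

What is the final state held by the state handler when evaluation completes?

Answer: 11

Evaluation trace:
tell(0) @ H2 ⇒ log+=0
get @ H1 ⇒ 6
put(11) @ H1 ⇒ s:=11
H0 returns 0
H1 returns (0, 11)
H2 returns ((0, 11), (0))
= ((0, 11), (0))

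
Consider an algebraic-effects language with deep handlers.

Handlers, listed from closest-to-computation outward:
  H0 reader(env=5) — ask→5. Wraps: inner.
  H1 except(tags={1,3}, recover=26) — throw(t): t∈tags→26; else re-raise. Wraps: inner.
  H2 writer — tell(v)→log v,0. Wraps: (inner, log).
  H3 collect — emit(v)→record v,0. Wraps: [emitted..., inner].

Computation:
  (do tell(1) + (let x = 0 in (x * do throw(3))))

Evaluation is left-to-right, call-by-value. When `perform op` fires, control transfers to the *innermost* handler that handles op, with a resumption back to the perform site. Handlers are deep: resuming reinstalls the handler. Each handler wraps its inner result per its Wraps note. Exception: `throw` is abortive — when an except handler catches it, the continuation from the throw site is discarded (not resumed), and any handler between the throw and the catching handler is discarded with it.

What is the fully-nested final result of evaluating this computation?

Evaluation trace:
tell(1) @ H2 ⇒ log+=1
throw(3) @ H1 caught ⇒ 26
H2 returns (26, (1))
H3 returns [(26, (1))]
= [(26, (1))]

Answer: [(26, (1))]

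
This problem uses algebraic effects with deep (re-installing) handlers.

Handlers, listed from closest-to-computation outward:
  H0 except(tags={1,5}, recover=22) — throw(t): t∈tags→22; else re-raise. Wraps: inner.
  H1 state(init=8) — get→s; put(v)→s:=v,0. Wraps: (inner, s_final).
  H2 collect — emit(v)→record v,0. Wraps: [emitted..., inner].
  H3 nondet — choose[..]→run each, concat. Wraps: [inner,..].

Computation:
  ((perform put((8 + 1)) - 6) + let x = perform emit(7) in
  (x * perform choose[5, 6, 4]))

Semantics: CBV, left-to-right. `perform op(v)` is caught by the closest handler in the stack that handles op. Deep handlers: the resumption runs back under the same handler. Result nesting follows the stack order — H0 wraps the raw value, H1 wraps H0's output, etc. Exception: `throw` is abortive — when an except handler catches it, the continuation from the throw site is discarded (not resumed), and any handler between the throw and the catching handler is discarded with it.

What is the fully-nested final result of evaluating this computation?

Evaluation trace:
put(9) @ H1 ⇒ s:=9
emit(7) @ H2 ⇒ out+=7
choose[5, 6, 4] @ H3
  branch[0] choose=5:
    H0 returns -6
    H1 returns (-6, 9)
    H2 returns [7, (-6, 9)]
    H3 returns [[7, (-6, 9)]]
  branch[1] choose=6:
    H0 returns -6
    H1 returns (-6, 9)
    H2 returns [7, (-6, 9)]
    H3 returns [[7, (-6, 9)]]
  branch[2] choose=4:
    H0 returns -6
    H1 returns (-6, 9)
    H2 returns [7, (-6, 9)]
    H3 returns [[7, (-6, 9)]]
= [[7, (-6, 9)], [7, (-6, 9)], [7, (-6, 9)]]

Answer: [[7, (-6, 9)], [7, (-6, 9)], [7, (-6, 9)]]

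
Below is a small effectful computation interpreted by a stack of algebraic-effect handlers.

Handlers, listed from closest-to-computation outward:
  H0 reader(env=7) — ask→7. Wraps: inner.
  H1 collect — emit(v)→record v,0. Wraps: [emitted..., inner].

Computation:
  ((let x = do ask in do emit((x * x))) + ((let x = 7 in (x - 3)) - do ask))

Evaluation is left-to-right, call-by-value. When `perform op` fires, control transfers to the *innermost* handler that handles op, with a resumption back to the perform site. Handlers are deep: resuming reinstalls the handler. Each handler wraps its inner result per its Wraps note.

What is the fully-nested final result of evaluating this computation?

Working:
ask @ H0 ⇒ 7
emit(49) @ H1 ⇒ out+=49
ask @ H0 ⇒ 7
H0 returns -3
H1 returns [49, -3]
= [49, -3]

Answer: [49, -3]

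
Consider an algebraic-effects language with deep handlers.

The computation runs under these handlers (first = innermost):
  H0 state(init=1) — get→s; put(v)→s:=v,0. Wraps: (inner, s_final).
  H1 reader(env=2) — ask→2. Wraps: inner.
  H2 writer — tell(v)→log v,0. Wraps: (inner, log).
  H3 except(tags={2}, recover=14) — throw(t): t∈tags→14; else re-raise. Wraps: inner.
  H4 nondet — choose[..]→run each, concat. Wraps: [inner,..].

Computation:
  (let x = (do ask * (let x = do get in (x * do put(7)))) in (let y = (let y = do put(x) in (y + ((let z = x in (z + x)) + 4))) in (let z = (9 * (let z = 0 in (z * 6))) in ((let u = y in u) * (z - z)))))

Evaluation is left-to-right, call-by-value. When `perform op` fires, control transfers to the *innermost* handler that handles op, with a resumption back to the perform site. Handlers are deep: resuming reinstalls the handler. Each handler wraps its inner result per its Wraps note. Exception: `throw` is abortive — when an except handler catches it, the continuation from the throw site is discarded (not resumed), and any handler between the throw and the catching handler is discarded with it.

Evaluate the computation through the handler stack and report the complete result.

Answer: [((0, 0), ())]

Evaluation trace:
ask @ H1 ⇒ 2
get @ H0 ⇒ 1
put(7) @ H0 ⇒ s:=7
put(0) @ H0 ⇒ s:=0
H0 returns (0, 0)
H1 returns (0, 0)
H2 returns ((0, 0), ())
H3 returns ((0, 0), ())
H4 returns [((0, 0), ())]
= [((0, 0), ())]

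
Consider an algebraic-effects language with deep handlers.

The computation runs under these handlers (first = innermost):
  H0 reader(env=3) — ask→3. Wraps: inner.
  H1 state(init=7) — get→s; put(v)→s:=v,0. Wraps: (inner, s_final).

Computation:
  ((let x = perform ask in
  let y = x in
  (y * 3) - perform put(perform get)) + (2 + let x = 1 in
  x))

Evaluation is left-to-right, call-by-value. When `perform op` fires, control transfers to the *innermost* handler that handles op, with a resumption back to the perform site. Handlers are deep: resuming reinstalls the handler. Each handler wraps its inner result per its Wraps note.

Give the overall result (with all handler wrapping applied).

Step-by-step:
ask @ H0 ⇒ 3
get @ H1 ⇒ 7
put(7) @ H1 ⇒ s:=7
H0 returns 12
H1 returns (12, 7)
= (12, 7)

Answer: (12, 7)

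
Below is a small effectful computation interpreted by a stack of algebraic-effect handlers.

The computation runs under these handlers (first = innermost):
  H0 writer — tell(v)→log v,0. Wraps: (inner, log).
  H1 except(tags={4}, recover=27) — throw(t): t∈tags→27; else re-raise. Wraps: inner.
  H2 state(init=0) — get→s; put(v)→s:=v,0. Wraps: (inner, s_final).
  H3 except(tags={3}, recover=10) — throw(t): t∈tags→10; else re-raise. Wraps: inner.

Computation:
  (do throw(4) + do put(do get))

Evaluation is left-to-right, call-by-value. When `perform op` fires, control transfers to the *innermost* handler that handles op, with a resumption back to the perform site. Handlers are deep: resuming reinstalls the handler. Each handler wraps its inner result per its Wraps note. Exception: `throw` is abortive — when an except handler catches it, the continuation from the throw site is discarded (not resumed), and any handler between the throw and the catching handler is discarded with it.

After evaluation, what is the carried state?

Answer: 0

Step-by-step:
throw(4) @ H1 caught ⇒ 27
H2 returns (27, 0)
H3 returns (27, 0)
= (27, 0)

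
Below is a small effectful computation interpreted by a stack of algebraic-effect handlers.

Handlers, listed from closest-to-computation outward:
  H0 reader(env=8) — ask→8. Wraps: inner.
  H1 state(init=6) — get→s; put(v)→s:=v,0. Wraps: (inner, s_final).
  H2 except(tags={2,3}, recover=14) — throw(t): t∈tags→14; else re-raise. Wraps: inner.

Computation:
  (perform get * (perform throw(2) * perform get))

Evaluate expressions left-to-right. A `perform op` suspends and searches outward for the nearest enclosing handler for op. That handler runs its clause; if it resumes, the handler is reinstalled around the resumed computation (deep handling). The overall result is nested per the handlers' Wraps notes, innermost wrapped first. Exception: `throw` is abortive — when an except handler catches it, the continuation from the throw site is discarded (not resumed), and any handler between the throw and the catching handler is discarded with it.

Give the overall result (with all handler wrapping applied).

Working:
get @ H1 ⇒ 6
throw(2) @ H2 caught ⇒ 14
= 14

Answer: 14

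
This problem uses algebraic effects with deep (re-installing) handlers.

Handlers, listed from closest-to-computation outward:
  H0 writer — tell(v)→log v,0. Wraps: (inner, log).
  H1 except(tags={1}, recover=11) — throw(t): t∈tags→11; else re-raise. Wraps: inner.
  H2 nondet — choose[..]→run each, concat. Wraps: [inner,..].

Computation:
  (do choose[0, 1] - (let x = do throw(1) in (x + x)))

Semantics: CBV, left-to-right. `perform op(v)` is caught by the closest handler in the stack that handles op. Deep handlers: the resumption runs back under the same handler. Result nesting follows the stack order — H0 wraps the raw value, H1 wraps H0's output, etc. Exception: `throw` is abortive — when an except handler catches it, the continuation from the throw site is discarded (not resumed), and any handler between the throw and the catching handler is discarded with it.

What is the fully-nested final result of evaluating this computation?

Evaluation trace:
choose[0, 1] @ H2
  branch[0] choose=0:
    throw(1) @ H1 caught ⇒ 11
    H2 returns [11]
  branch[1] choose=1:
    throw(1) @ H1 caught ⇒ 11
    H2 returns [11]
= [11, 11]

Answer: [11, 11]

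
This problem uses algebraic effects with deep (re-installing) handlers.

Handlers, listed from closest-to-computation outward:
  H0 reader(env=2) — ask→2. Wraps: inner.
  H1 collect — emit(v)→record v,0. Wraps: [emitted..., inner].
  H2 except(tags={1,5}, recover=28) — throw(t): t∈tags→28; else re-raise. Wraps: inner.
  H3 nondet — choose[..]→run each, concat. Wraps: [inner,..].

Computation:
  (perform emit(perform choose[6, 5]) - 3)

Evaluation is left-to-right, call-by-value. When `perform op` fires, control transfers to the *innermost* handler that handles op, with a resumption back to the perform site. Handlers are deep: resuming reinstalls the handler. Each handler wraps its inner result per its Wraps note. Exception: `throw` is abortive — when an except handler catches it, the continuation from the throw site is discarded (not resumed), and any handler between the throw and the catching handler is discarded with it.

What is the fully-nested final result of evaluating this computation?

Evaluation trace:
choose[6, 5] @ H3
  branch[0] choose=6:
    emit(6) @ H1 ⇒ out+=6
    H0 returns -3
    H1 returns [6, -3]
    H2 returns [6, -3]
    H3 returns [[6, -3]]
  branch[1] choose=5:
    emit(5) @ H1 ⇒ out+=5
    H0 returns -3
    H1 returns [5, -3]
    H2 returns [5, -3]
    H3 returns [[5, -3]]
= [[6, -3], [5, -3]]

Answer: [[6, -3], [5, -3]]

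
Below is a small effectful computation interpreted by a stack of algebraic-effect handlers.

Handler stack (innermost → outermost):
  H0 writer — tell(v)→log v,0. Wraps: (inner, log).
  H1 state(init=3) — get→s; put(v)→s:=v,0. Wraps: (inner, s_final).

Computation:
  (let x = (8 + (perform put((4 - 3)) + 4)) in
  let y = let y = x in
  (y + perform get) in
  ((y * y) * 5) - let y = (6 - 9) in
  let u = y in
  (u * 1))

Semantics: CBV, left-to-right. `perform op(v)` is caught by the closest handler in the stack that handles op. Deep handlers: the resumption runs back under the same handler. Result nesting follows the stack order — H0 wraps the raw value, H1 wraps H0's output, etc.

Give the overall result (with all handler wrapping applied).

Answer: ((848, ()), 1)

Working:
put(1) @ H1 ⇒ s:=1
get @ H1 ⇒ 1
H0 returns (848, ())
H1 returns ((848, ()), 1)
= ((848, ()), 1)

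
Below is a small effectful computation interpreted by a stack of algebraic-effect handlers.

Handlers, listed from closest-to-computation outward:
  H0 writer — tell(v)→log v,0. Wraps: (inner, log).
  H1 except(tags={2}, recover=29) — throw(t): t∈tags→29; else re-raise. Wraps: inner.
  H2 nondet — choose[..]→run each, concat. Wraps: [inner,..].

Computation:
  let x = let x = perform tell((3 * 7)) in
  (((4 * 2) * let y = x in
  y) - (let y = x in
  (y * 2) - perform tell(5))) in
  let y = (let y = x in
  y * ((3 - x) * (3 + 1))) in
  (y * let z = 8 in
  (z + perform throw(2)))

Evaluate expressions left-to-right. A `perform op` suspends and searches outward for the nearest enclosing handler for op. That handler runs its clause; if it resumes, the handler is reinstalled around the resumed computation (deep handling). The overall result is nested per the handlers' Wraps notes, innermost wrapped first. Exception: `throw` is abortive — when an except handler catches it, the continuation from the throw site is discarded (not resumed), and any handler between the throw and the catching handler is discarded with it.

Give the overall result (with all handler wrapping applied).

Working:
tell(21) @ H0 ⇒ log+=21
tell(5) @ H0 ⇒ log+=5
throw(2) @ H1 caught ⇒ 29
H2 returns [29]
= [29]

Answer: [29]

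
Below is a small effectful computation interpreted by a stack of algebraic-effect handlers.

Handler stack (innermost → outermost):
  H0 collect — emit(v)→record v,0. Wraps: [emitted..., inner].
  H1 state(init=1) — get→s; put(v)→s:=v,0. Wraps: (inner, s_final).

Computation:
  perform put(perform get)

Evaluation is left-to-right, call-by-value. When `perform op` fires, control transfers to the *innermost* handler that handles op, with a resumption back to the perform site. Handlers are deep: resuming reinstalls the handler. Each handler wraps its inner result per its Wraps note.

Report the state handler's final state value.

Answer: 1

Step-by-step:
get @ H1 ⇒ 1
put(1) @ H1 ⇒ s:=1
H0 returns [0]
H1 returns ([0], 1)
= ([0], 1)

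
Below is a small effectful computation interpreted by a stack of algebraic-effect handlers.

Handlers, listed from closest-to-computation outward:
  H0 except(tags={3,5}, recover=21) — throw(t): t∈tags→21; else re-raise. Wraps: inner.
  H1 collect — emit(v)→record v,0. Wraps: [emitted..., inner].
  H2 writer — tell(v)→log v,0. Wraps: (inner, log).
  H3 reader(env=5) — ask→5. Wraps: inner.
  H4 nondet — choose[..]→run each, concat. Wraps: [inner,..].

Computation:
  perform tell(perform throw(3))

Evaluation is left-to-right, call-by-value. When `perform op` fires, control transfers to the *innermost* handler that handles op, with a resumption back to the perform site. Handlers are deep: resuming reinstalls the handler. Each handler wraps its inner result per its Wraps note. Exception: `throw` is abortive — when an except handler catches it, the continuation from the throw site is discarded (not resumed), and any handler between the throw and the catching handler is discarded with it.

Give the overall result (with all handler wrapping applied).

Evaluation trace:
throw(3) @ H0 caught ⇒ 21
H1 returns [21]
H2 returns ([21], ())
H3 returns ([21], ())
H4 returns [([21], ())]
= [([21], ())]

Answer: [([21], ())]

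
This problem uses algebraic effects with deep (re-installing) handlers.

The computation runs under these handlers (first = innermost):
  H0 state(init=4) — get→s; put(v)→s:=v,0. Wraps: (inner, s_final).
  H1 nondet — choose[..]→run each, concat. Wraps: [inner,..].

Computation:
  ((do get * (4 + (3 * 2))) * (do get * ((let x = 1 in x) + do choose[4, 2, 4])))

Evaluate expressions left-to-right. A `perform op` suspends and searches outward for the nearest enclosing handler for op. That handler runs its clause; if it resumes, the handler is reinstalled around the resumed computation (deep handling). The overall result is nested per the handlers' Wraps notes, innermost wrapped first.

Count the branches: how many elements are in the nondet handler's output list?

Answer: 3

Working:
get @ H0 ⇒ 4
get @ H0 ⇒ 4
choose[4, 2, 4] @ H1
  branch[0] choose=4:
    H0 returns (800, 4)
    H1 returns [(800, 4)]
  branch[1] choose=2:
    H0 returns (480, 4)
    H1 returns [(480, 4)]
  branch[2] choose=4:
    H0 returns (800, 4)
    H1 returns [(800, 4)]
= [(800, 4), (480, 4), (800, 4)]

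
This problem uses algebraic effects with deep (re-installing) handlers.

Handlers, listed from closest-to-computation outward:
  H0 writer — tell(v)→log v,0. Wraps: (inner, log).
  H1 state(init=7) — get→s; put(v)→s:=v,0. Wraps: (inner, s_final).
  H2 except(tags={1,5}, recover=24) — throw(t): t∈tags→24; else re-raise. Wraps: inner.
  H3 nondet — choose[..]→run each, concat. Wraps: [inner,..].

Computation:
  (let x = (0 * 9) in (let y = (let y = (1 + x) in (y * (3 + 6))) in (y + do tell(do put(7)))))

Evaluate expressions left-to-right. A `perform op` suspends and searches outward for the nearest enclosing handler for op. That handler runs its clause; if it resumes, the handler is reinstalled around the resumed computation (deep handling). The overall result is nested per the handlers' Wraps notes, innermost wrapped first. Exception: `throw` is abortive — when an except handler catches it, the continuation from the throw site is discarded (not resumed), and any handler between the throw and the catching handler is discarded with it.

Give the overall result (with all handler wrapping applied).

Answer: [((9, (0)), 7)]

Evaluation trace:
put(7) @ H1 ⇒ s:=7
tell(0) @ H0 ⇒ log+=0
H0 returns (9, (0))
H1 returns ((9, (0)), 7)
H2 returns ((9, (0)), 7)
H3 returns [((9, (0)), 7)]
= [((9, (0)), 7)]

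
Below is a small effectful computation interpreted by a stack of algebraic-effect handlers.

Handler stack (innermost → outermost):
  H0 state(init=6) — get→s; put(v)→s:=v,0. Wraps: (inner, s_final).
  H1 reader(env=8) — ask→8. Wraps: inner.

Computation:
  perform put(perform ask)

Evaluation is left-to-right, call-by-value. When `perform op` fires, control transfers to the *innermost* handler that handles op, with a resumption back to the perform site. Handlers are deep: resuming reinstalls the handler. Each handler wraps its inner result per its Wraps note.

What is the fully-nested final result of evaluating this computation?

Working:
ask @ H1 ⇒ 8
put(8) @ H0 ⇒ s:=8
H0 returns (0, 8)
H1 returns (0, 8)
= (0, 8)

Answer: (0, 8)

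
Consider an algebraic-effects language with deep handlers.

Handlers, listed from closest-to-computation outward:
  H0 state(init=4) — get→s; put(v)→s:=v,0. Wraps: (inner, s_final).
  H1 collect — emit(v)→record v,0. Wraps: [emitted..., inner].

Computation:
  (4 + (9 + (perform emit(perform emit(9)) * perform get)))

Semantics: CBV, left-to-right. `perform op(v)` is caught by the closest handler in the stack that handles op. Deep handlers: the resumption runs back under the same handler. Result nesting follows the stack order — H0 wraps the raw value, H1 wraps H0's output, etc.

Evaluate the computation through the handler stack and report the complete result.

Evaluation trace:
emit(9) @ H1 ⇒ out+=9
emit(0) @ H1 ⇒ out+=0
get @ H0 ⇒ 4
H0 returns (13, 4)
H1 returns [9, 0, (13, 4)]
= [9, 0, (13, 4)]

Answer: [9, 0, (13, 4)]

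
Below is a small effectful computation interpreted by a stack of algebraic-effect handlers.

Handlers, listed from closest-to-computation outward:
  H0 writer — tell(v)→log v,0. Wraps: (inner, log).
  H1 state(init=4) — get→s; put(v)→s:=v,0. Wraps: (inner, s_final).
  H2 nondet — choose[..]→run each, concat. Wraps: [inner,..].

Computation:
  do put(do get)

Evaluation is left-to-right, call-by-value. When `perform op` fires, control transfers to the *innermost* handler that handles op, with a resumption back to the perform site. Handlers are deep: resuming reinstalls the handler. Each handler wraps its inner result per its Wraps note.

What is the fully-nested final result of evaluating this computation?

Step-by-step:
get @ H1 ⇒ 4
put(4) @ H1 ⇒ s:=4
H0 returns (0, ())
H1 returns ((0, ()), 4)
H2 returns [((0, ()), 4)]
= [((0, ()), 4)]

Answer: [((0, ()), 4)]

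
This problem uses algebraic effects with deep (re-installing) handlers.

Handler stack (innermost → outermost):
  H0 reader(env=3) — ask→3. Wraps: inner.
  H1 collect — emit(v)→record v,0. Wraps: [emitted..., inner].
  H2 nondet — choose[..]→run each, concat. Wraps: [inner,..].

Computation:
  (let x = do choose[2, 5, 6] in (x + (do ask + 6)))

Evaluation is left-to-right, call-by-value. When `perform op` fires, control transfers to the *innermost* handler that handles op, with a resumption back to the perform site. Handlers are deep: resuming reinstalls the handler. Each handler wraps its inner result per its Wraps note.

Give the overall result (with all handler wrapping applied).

Evaluation trace:
choose[2, 5, 6] @ H2
  branch[0] choose=2:
    ask @ H0 ⇒ 3
    H0 returns 11
    H1 returns [11]
    H2 returns [[11]]
  branch[1] choose=5:
    ask @ H0 ⇒ 3
    H0 returns 14
    H1 returns [14]
    H2 returns [[14]]
  branch[2] choose=6:
    ask @ H0 ⇒ 3
    H0 returns 15
    H1 returns [15]
    H2 returns [[15]]
= [[11], [14], [15]]

Answer: [[11], [14], [15]]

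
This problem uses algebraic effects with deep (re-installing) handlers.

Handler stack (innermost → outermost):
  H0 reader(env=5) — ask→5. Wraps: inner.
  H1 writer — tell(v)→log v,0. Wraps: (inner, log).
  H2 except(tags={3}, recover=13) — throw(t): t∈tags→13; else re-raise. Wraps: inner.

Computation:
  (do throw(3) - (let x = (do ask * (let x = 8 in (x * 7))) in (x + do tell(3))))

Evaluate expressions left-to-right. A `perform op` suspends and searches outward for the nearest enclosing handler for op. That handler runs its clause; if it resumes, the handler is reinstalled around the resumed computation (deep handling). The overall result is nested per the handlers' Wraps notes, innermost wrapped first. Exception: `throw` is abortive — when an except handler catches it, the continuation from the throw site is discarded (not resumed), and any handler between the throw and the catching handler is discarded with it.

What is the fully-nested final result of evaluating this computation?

Answer: 13

Working:
throw(3) @ H2 caught ⇒ 13
= 13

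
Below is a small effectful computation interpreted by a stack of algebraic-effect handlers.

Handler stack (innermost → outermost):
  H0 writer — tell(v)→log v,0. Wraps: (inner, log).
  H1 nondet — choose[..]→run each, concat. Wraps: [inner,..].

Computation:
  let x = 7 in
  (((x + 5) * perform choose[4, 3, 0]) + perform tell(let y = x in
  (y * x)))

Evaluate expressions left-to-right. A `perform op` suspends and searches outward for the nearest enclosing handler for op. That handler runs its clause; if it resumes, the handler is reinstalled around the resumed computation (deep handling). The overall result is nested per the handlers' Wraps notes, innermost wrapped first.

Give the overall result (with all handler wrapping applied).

Evaluation trace:
choose[4, 3, 0] @ H1
  branch[0] choose=4:
    tell(49) @ H0 ⇒ log+=49
    H0 returns (48, (49))
    H1 returns [(48, (49))]
  branch[1] choose=3:
    tell(49) @ H0 ⇒ log+=49
    H0 returns (36, (49))
    H1 returns [(36, (49))]
  branch[2] choose=0:
    tell(49) @ H0 ⇒ log+=49
    H0 returns (0, (49))
    H1 returns [(0, (49))]
= [(48, (49)), (36, (49)), (0, (49))]

Answer: [(48, (49)), (36, (49)), (0, (49))]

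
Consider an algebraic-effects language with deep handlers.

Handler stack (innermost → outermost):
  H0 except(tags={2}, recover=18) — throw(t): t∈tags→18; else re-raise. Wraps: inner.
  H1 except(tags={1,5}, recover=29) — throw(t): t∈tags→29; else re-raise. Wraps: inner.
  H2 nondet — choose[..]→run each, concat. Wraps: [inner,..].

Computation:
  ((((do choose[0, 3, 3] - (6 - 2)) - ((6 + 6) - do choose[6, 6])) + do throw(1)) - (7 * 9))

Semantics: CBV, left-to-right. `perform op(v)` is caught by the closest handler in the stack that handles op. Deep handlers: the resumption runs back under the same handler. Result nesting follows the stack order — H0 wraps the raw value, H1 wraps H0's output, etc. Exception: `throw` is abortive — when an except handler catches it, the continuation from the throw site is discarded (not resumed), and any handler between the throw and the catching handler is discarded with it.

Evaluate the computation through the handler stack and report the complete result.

Answer: [29, 29, 29, 29, 29, 29]

Working:
choose[0, 3, 3] @ H2
  branch[0] choose=0:
    choose[6, 6] @ H2
      branch[0] choose=6:
        throw(1) @ H0 re-raised
        throw(1) @ H1 caught ⇒ 29
        H2 returns [29]
      branch[1] choose=6:
        throw(1) @ H0 re-raised
        throw(1) @ H1 caught ⇒ 29
        H2 returns [29]
  branch[1] choose=3:
    choose[6, 6] @ H2
      branch[0] choose=6:
        throw(1) @ H0 re-raised
        throw(1) @ H1 caught ⇒ 29
        H2 returns [29]
      branch[1] choose=6:
        throw(1) @ H0 re-raised
        throw(1) @ H1 caught ⇒ 29
        H2 returns [29]
  branch[2] choose=3:
    choose[6, 6] @ H2
      branch[0] choose=6:
        throw(1) @ H0 re-raised
        throw(1) @ H1 caught ⇒ 29
        H2 returns [29]
      branch[1] choose=6:
        throw(1) @ H0 re-raised
        throw(1) @ H1 caught ⇒ 29
        H2 returns [29]
= [29, 29, 29, 29, 29, 29]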